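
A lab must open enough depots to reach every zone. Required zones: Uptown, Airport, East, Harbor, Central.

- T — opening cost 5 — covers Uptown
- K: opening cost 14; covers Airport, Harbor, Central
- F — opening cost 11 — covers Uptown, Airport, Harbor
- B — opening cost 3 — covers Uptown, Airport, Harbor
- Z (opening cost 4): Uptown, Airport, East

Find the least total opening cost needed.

The greedy cost-per-new-zone heuristic would pick B, Z, and K for 21, but a cheaper cover exists.
Choose K and Z: together they cover Uptown, Airport, East, Harbor, Central — every zone.
Total opening cost: 14 + 4 = 18.
No cover costs less than 18.

18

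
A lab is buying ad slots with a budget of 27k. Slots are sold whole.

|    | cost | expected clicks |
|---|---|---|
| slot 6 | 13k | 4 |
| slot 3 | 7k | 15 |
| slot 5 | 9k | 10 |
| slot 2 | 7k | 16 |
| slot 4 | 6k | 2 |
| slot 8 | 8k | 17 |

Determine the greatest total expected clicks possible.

48

slot 5 + slot 2 + slot 8: cost 9 + 7 + 8 = 24 ≤ 27, expected clicks 10 + 16 + 17 = 43.
slot 3 + slot 2 + slot 8: cost 7 + 7 + 8 = 22 ≤ 27, expected clicks 15 + 16 + 17 = 48.
slot 3 + slot 5 + slot 8: cost 7 + 9 + 8 = 24 ≤ 27, expected clicks 15 + 10 + 17 = 42.
Best is slot 3, slot 2, and slot 8 with total expected clicks 48.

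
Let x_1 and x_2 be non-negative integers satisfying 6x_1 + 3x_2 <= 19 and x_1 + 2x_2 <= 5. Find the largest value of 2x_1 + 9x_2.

20

Relaxing integrality, the LP optimum is 22.50 at (x_1,x_2) = (0, 2.5), which is not an integer point.
(x_1,x_2)=(1,2): 6·1+3·2=12≤19, 1·1+2·2=5≤5, objective 20.
(x_1,x_2)=(0,2): 6·0+3·2=6≤19, 1·0+2·2=4≤5, objective 18.
(x_1,x_2)=(2,1): 6·2+3·1=15≤19, 1·2+2·1=4≤5, objective 13.
Maximum is 20 at (x_1,x_2)=(1,2).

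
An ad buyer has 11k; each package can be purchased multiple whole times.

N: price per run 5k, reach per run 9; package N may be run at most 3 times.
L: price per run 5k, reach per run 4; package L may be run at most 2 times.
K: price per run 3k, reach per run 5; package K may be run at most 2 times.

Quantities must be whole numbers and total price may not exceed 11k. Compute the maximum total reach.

1×N and 2×K: price 11 ≤ 11, reach 1·9 + 2·5 = 19.
2×N: price 10 ≤ 11, reach 2·9 = 18.
Best is 19.

19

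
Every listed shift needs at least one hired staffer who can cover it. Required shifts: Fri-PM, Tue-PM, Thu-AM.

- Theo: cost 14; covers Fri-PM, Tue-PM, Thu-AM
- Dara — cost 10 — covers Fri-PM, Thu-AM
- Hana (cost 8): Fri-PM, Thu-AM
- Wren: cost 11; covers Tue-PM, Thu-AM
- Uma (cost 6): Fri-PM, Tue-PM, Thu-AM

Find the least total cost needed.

This is an integer covering problem.
Uma alone covers Fri-PM, Tue-PM, Thu-AM — every shift.
Total cost: 6.

6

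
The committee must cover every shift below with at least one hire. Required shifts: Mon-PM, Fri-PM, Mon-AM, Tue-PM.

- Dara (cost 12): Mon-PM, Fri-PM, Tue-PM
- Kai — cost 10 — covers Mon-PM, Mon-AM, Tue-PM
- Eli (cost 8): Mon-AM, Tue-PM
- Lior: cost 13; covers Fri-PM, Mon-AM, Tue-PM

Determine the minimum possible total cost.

This is a weighted set-cover instance.
The greedy cost-per-new-shift heuristic would pick Kai and Dara for 22, but a cheaper cover exists.
Choose Dara and Eli: together they cover Mon-PM, Fri-PM, Mon-AM, Tue-PM — every shift.
Total cost: 12 + 8 = 20.
No cover costs less than 20.

20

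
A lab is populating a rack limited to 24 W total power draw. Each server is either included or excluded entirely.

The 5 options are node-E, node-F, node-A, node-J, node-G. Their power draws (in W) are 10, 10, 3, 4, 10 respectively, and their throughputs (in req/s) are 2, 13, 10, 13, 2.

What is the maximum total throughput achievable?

36

This is an integer program with binary decision variables.
Allowing fractional choices, the relaxed optimum would be about 37.4, but servers are indivisible.
node-F + node-A + node-J: power draw 10 + 3 + 4 = 17 ≤ 24, throughput 13 + 10 + 13 = 36.
node-E + node-F + node-J: power draw 10 + 10 + 4 = 24 ≤ 24, throughput 2 + 13 + 13 = 28.
Best is node-F, node-A, and node-J with total throughput 36.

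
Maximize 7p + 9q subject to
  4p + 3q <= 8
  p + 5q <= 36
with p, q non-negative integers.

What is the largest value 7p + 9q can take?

18

Relaxing integrality, the LP optimum is 24.00 at (p,q) = (0, 2.67), which is not an integer point.
(p,q)=(0,2): 4·0+3·2=6≤8, 1·0+5·2=10≤36, objective 18.
(p,q)=(1,1): 4·1+3·1=7≤8, 1·1+5·1=6≤36, objective 16.
(p,q)=(0,1): 4·0+3·1=3≤8, 1·0+5·1=5≤36, objective 9.
Maximum is 18 at (p,q)=(0,2).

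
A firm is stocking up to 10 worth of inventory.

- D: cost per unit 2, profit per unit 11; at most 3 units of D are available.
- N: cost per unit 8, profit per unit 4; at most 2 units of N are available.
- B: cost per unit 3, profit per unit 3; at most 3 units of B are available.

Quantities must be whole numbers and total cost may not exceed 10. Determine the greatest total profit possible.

D has the best ratio (11/2); taking only D gives at most 3×11 = 33 (stopped by the supply cap of 3).
Mixing does better — 3×D and 1×B: cost 9 ≤ 10, profit 3·11 + 1·3 = 36.

36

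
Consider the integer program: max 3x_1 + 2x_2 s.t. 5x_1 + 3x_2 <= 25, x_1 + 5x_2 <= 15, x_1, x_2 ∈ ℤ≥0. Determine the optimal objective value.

(x_1,x_2)=(5,0): 5·5+3·0=25≤25, 1·5+5·0=5≤15, objective 15.
(x_1,x_2)=(4,1): 5·4+3·1=23≤25, 1·4+5·1=9≤15, objective 14.
(x_1,x_2)=(3,2): 5·3+3·2=21≤25, 1·3+5·2=13≤15, objective 13.
No feasible integer point exceeds 15.

15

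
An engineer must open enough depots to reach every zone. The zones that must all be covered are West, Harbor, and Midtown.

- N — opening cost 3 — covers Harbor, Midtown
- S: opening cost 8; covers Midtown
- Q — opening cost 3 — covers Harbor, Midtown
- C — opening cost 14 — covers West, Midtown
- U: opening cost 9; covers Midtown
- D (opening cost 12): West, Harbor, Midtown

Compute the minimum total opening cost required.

12

D alone covers West, Harbor, Midtown — every zone.
Total opening cost: 12.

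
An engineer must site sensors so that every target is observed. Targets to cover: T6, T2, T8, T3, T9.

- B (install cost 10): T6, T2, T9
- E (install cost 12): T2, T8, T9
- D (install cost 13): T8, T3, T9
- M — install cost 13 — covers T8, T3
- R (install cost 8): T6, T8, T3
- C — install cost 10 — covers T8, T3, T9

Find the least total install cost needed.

18

Choose B and R: together they cover T6, T2, T8, T3, T9 — every target.
Total install cost: 10 + 8 = 18.
No cover costs less than 18.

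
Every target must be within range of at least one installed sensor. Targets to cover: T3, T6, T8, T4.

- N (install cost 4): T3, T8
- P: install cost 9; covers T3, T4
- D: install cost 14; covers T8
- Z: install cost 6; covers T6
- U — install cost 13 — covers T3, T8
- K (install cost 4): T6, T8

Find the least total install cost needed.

13

The greedy cost-per-new-target heuristic would pick N, K, and P for 17, but a cheaper cover exists.
Choose P and K: together they cover T3, T6, T8, T4 — every target.
Total install cost: 9 + 4 = 13.
No cover costs less than 13.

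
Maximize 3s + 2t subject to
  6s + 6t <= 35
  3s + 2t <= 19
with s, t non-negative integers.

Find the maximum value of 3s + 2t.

15

Relaxing integrality, the LP optimum is 17.50 at (s,t) = (5.83, 0), which is not an integer point.
(s,t)=(5,0): 6·5+6·0=30≤35, 3·5+2·0=15≤19, objective 15.
(s,t)=(4,1): 6·4+6·1=30≤35, 3·4+2·1=14≤19, objective 14.
No feasible integer point exceeds 15.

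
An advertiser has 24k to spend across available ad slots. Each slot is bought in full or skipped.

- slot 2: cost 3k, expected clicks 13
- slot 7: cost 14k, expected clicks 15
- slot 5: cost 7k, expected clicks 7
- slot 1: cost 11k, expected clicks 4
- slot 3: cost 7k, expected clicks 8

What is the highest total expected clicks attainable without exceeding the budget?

36

slot 2 + slot 7 + slot 5: cost 3 + 14 + 7 = 24 ≤ 24, expected clicks 13 + 15 + 7 = 35.
slot 2 + slot 7: cost 3 + 14 = 17 ≤ 24, expected clicks 13 + 15 = 28.
slot 2 + slot 7 + slot 3: cost 3 + 14 + 7 = 24 ≤ 24, expected clicks 13 + 15 + 8 = 36.
Best is slot 2, slot 7, and slot 3 with total expected clicks 36.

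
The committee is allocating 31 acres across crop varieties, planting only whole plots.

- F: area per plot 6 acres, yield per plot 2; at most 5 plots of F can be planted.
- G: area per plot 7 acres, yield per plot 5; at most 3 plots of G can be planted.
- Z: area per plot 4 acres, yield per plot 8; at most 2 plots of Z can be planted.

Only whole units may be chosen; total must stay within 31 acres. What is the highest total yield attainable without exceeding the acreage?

31

Take 3×G and 2×Z: area 29 ≤ 31, yield 3·5 + 2·8 = 31.
Z has the best ratio (8/4) and is taken to its limit of 2; remaining capacity is filled optimally with the others.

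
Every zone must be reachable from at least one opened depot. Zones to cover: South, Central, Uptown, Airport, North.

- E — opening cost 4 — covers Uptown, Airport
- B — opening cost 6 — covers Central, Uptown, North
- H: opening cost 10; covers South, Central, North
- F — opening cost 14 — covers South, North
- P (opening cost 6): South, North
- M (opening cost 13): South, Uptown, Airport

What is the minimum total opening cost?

Choose E and H: together they cover South, Central, Uptown, Airport, North — every zone.
Total opening cost: 4 + 10 = 14.

14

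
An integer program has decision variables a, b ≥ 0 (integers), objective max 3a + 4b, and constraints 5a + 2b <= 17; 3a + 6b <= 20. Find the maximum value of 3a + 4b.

(a,b)=(2,2): 5·2+2·2=14≤17, 3·2+6·2=18≤20, objective 14.
(a,b)=(3,1): 5·3+2·1=17≤17, 3·3+6·1=15≤20, objective 13.
(a,b)=(1,2): 5·1+2·2=9≤17, 3·1+6·2=15≤20, objective 11.
No feasible integer point exceeds 14.

14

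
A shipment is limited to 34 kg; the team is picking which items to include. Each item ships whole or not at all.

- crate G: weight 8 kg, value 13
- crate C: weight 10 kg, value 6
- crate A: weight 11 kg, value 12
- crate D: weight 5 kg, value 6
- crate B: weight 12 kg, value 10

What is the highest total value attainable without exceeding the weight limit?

This is a 0-1 knapsack instance.
Allowing fractional choices, the relaxed optimum would be about 39.3, but items are indivisible.
crate G + crate A + crate B: weight 8 + 11 + 12 = 31 ≤ 34, value 13 + 12 + 10 = 35.
crate G + crate C + crate A + crate D: weight 8 + 10 + 11 + 5 = 34 ≤ 34, value 13 + 6 + 12 + 6 = 37.
Best is crate G, crate C, crate A, and crate D with total value 37.

37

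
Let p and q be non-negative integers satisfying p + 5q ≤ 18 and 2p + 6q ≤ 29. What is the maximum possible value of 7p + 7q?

Relaxing integrality, the LP optimum is 101.50 at (p,q) = (14.5, 0), which is not an integer point.
(p,q)=(14,0): 1·14+5·0=14≤18, 2·14+6·0=28≤29, objective 98.
(p,q)=(13,0): 1·13+5·0=13≤18, 2·13+6·0=26≤29, objective 91.
No feasible integer point exceeds 98.

98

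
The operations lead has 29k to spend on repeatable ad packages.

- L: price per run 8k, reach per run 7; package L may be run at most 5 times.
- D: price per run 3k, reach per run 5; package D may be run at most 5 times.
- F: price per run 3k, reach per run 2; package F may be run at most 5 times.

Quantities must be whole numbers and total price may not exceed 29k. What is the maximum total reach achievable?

36

Take 1×L, 5×D, and 2×F: price 29 ≤ 29, reach 1·7 + 5·5 + 2·2 = 36.
D has the best ratio (5/3) and is taken to its limit of 5; remaining capacity is filled optimally with the others.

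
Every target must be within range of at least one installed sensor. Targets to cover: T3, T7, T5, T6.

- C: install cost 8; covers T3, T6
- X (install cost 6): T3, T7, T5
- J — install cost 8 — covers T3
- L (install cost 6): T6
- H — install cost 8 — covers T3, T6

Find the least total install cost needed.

12

This is an integer covering problem.
Choose X and L: together they cover T3, T7, T5, T6 — every target.
Total install cost: 6 + 6 = 12.
No cover costs less than 12.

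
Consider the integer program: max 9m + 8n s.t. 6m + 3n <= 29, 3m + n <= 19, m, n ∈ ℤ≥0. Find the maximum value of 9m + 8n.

72

(m,n)=(0,9): 6·0+3·9=27≤29, 3·0+1·9=9≤19, objective 72.
(m,n)=(0,8): 6·0+3·8=24≤29, 3·0+1·8=8≤19, objective 64.
No feasible integer point exceeds 72.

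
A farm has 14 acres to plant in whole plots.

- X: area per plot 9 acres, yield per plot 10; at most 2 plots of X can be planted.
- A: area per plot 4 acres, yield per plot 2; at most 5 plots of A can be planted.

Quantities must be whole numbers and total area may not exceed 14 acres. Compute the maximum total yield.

12

This is a bounded integer knapsack.
X has the best ratio (10/9); taking only X gives at most 1×10 = 10 (stopped by the area limit).
Mixing does better — 1×X and 1×A: area 13 ≤ 14, yield 1·10 + 1·2 = 12.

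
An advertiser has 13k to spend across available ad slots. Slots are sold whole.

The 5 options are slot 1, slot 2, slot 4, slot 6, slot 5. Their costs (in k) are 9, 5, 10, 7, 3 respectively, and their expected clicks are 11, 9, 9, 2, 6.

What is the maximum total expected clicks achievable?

17

Allowing fractional choices, the relaxed optimum would be about 21.1, but ad slots are indivisible.
slot 4 + slot 5: cost 10 + 3 = 13 ≤ 13, expected clicks 9 + 6 = 15.
slot 2 + slot 5: cost 5 + 3 = 8 ≤ 13, expected clicks 9 + 6 = 15.
slot 1 + slot 5: cost 9 + 3 = 12 ≤ 13, expected clicks 11 + 6 = 17.
Best is slot 1 and slot 5 with total expected clicks 17.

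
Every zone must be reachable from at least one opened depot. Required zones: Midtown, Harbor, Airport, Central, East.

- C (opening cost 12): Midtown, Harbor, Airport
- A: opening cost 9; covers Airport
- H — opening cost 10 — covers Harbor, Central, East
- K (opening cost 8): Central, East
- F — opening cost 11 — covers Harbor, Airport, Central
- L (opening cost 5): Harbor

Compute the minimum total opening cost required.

20

Choose C and K: together they cover Midtown, Harbor, Airport, Central, East — every zone.
Total opening cost: 12 + 8 = 20.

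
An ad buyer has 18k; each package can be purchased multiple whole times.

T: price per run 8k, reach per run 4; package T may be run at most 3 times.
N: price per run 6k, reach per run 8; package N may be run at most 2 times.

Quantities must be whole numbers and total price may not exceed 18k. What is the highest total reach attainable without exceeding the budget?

N has the best ratio (8/6); taking only N gives at most 2×8 = 16 (stopped by the supply cap of 2).
Optimal: 2×N: price 12 ≤ 18, reach 2·8 = 16.

16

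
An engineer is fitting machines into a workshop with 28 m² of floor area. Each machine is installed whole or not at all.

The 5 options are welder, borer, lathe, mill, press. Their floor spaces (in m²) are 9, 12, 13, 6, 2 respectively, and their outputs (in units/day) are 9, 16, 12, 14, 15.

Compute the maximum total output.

borer + lathe + press: floor space 12 + 13 + 2 = 27 ≤ 28, output 16 + 12 + 15 = 43.
borer + mill + press: floor space 12 + 6 + 2 = 20 ≤ 28, output 16 + 14 + 15 = 45.
lathe + mill + press: floor space 13 + 6 + 2 = 21 ≤ 28, output 12 + 14 + 15 = 41.
Best is borer, mill, and press with total output 45.

45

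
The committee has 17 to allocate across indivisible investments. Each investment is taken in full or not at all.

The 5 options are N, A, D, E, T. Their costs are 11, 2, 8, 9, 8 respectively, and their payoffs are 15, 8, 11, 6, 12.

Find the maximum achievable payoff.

Allowing fractional choices, the relaxed optimum would be about 29.6, but investments are indivisible.
N + A: cost 11 + 2 = 13 ≤ 17, payoff 15 + 8 = 23.
D + T: cost 8 + 8 = 16 ≤ 17, payoff 11 + 12 = 23.
A + T: cost 2 + 8 = 10 ≤ 17, payoff 8 + 12 = 20.
The maximum payoff is 23; one optimal choice is N and A.

23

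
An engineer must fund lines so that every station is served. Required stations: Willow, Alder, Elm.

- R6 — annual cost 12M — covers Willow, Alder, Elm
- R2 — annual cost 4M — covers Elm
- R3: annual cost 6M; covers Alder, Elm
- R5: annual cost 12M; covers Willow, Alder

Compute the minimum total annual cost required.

12

This is a weighted set-cover instance.
R6 alone covers Willow, Alder, Elm — every station.
Total annual cost: 12.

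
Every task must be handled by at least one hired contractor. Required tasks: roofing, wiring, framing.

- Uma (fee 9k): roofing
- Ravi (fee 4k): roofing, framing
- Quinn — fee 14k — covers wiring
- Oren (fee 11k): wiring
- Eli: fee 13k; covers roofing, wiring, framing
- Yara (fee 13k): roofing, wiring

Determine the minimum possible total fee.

13

The greedy cost-per-new-task heuristic would pick Ravi and Oren for 15, but a cheaper cover exists.
Eli alone covers roofing, wiring, framing — every task.
Total fee: 13.
No cover costs less than 13.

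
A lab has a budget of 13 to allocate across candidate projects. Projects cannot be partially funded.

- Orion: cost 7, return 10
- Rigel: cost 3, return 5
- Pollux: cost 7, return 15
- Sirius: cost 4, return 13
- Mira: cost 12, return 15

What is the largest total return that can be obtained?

28

Take Pollux and Sirius: cost 7 + 4 = 11 ≤ 13, return 15 + 13 = 28.
No other feasible combination does better.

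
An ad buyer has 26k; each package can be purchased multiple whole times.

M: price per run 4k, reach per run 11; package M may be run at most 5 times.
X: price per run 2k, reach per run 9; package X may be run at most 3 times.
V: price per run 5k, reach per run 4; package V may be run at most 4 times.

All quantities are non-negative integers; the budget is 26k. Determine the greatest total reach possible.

82

This is a bounded integer knapsack.
X has the best ratio (9/2); taking only X gives at most 3×9 = 27 (stopped by the supply cap of 3).
Mixing does better — 5×M and 3×X: price 26 ≤ 26, reach 5·11 + 3·9 = 82.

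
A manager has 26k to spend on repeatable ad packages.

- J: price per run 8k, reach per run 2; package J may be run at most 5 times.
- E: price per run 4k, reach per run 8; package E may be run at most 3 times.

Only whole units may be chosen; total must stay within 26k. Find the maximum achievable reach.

3×E: price 12 ≤ 26, reach 3·8 = 24.
1×J and 3×E: price 20 ≤ 26, reach 1·2 + 3·8 = 26.
Best is 26.

26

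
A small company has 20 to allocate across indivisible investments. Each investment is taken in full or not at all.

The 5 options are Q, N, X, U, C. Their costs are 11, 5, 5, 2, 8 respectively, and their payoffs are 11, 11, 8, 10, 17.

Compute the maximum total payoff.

N + X + U + C: cost 5 + 5 + 2 + 8 = 20 ≤ 20, payoff 11 + 8 + 10 + 17 = 46.
N + U + C: cost 5 + 2 + 8 = 15 ≤ 20, payoff 11 + 10 + 17 = 38.
N + X + C: cost 5 + 5 + 8 = 18 ≤ 20, payoff 11 + 8 + 17 = 36.
Best is N, X, U, and C with total payoff 46.

46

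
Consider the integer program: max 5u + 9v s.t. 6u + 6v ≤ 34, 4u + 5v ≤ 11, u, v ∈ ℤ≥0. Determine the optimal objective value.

18

(u,v)=(0,2) is feasible, giving 18.
(u,v)=(1,1) is feasible, giving 14.
Maximum is 18 at (u,v)=(0,2).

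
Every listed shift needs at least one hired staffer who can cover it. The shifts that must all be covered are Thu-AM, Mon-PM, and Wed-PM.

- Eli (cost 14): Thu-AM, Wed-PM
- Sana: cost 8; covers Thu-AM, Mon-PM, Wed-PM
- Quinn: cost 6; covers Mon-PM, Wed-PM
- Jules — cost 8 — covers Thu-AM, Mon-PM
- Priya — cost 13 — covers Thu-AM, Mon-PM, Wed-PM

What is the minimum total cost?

Sana alone covers Thu-AM, Mon-PM, Wed-PM — every shift.
Total cost: 8.

8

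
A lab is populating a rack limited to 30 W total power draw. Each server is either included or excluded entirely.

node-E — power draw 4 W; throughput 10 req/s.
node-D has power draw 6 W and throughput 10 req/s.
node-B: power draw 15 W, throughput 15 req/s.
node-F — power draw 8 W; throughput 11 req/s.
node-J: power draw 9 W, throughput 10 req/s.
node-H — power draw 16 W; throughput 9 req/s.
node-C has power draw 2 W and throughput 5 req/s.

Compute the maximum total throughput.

46

node-E + node-D + node-F + node-J: power draw 4 + 6 + 8 + 9 = 27 ≤ 30, throughput 10 + 10 + 11 + 10 = 41.
node-E + node-D + node-F + node-J + node-C: power draw 4 + 6 + 8 + 9 + 2 = 29 ≤ 30, throughput 10 + 10 + 11 + 10 + 5 = 46.
node-E + node-B + node-F + node-C: power draw 4 + 15 + 8 + 2 = 29 ≤ 30, throughput 10 + 15 + 11 + 5 = 41.
Best is node-E, node-D, node-F, node-J, and node-C with total throughput 46.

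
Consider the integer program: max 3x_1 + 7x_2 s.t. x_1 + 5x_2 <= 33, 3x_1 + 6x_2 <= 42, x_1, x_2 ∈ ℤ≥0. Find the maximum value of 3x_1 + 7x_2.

(x_1,x_2)=(2,6): 1·2+5·6=32≤33, 3·2+6·6=42≤42, objective 48.
(x_1,x_2)=(1,6): 1·1+5·6=31≤33, 3·1+6·6=39≤42, objective 45.
(x_1,x_2)=(3,5): 1·3+5·5=28≤33, 3·3+6·5=39≤42, objective 44.
(x_1,x_2)=(0,6): 1·0+5·6=30≤33, 3·0+6·6=36≤42, objective 42.
Maximum is 48 at (x_1,x_2)=(2,6).

48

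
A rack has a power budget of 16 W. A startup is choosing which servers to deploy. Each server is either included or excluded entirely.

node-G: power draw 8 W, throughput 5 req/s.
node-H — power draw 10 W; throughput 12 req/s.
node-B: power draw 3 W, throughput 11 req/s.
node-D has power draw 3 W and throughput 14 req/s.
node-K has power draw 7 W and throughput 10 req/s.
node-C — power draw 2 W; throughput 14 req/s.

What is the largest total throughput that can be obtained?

49

node-B + node-D + node-K + node-C: power draw 3 + 3 + 7 + 2 = 15 ≤ 16, throughput 11 + 14 + 10 + 14 = 49.
node-H + node-D + node-C: power draw 10 + 3 + 2 = 15 ≤ 16, throughput 12 + 14 + 14 = 40.
node-G + node-B + node-D + node-C: power draw 8 + 3 + 3 + 2 = 16 ≤ 16, throughput 5 + 11 + 14 + 14 = 44.
Best is node-B, node-D, node-K, and node-C with total throughput 49.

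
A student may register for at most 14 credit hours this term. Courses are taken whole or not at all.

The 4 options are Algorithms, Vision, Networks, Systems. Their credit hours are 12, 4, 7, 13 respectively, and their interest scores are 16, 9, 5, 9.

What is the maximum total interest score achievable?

16

Take Algorithms: credit hours 12 ≤ 14, interest score 16.
No other feasible combination does better.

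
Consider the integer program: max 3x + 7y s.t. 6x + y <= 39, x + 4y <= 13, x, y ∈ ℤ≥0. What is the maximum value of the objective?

29

(x,y)=(5,2) is feasible, giving 29.
(x,y)=(4,2) is feasible, giving 26.
(x,y)=(6,1) is feasible, giving 25.
The best lattice point is (5,2), giving 29.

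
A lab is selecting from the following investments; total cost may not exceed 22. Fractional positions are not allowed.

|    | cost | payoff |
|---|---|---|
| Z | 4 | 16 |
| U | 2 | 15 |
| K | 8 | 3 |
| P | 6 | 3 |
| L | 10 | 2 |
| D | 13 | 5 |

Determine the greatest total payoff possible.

Allowing fractional choices, the relaxed optimum would be about 37.8, but investments are indivisible.
Z + U + P + L: cost 4 + 2 + 6 + 10 = 22 ≤ 22, payoff 16 + 15 + 3 + 2 = 36.
Z + U + K + P: cost 4 + 2 + 8 + 6 = 20 ≤ 22, payoff 16 + 15 + 3 + 3 = 37.
Z + U + D: cost 4 + 2 + 13 = 19 ≤ 22, payoff 16 + 15 + 5 = 36.
Best is Z, U, K, and P with total payoff 37.

37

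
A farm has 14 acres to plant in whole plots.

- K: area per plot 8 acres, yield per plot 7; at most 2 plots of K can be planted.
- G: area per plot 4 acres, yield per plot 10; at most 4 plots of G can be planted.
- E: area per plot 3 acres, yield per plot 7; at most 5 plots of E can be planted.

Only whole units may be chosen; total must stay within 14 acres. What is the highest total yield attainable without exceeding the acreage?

34

1×G and 3×E: area 13 ≤ 14, yield 1·10 + 3·7 = 31.
2×G and 2×E: area 14 ≤ 14, yield 2·10 + 2·7 = 34.
Best is 34.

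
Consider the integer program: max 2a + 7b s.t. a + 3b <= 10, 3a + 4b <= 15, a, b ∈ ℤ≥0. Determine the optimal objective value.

(a,b)=(1,3) is feasible, giving 23.
(a,b)=(0,3) is feasible, giving 21.
(a,b)=(2,2) is feasible, giving 18.
Maximum is 23 at (a,b)=(1,3).

23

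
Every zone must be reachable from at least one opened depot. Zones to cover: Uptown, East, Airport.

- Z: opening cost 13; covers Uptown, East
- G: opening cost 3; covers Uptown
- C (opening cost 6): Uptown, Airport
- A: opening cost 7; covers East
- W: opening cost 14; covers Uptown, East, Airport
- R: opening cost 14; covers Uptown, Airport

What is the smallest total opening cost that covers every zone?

This is a weighted set-cover instance.
The greedy cost-per-new-zone heuristic would pick G, C, and A for 16, but a cheaper cover exists.
Choose C and A: together they cover Uptown, East, Airport — every zone.
Total opening cost: 6 + 7 = 13.
No cover costs less than 13.

13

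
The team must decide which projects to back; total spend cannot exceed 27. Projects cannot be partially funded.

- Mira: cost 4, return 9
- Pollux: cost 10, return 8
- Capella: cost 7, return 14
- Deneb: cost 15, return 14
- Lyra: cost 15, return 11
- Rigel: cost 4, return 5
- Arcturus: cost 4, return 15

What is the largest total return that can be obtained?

46

This is a 0-1 knapsack instance.
Take Mira, Pollux, Capella, and Arcturus: cost 4 + 10 + 7 + 4 = 25 ≤ 27, return 9 + 8 + 14 + 15 = 46.
No other feasible combination does better.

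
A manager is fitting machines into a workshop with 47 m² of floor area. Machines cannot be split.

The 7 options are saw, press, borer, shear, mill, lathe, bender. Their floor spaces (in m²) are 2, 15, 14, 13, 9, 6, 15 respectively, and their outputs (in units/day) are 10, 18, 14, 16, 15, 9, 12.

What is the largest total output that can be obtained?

Take saw, press, shear, mill, and lathe: floor space 2 + 15 + 13 + 9 + 6 = 45 ≤ 47, output 10 + 18 + 16 + 15 + 9 = 68.
No other feasible combination does better.

68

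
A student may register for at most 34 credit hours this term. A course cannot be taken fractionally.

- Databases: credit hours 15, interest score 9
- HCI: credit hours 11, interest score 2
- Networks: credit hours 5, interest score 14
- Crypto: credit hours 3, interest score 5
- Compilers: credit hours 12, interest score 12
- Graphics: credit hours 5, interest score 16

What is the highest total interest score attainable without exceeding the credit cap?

47

Allowing fractional choices, the relaxed optimum would be about 52.4, but courses are indivisible.
Networks + Crypto + Compilers + Graphics: credit hours 5 + 3 + 12 + 5 = 25 ≤ 34, interest score 14 + 5 + 12 + 16 = 47.
Databases + Networks + Crypto + Graphics: credit hours 15 + 5 + 3 + 5 = 28 ≤ 34, interest score 9 + 14 + 5 + 16 = 44.
Best is Networks, Crypto, Compilers, and Graphics with total interest score 47.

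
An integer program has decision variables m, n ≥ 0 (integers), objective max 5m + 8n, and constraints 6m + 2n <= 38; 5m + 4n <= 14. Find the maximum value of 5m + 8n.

Relaxing integrality, the LP optimum is 28.00 at (m,n) = (0, 3.5), which is not an integer point.
(m,n)=(0,3): 6·0+2·3=6≤38, 5·0+4·3=12≤14, objective 24.
(m,n)=(1,2): 6·1+2·2=10≤38, 5·1+4·2=13≤14, objective 21.
(m,n)=(0,2): 6·0+2·2=4≤38, 5·0+4·2=8≤14, objective 16.
No feasible integer point exceeds 24.

24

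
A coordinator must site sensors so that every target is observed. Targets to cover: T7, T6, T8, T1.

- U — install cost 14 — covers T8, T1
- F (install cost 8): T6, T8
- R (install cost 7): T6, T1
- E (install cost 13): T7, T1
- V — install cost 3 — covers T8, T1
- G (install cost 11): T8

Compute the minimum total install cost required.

This is an integer covering problem.
The greedy cost-per-new-target heuristic would pick V, R, and E for 23, but a cheaper cover exists.
Choose F and E: together they cover T7, T6, T8, T1 — every target.
Total install cost: 8 + 13 = 21.
No cover costs less than 21.

21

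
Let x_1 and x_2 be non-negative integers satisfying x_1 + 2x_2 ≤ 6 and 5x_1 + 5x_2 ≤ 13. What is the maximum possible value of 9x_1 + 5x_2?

The continuous relaxation peaks at (2.6, 0) with value 23.40; rounding to a feasible lattice point costs some objective.
(x_1,x_2)=(2,0): 1·2+2·0=2≤6, 5·2+5·0=10≤13, objective 18.
(x_1,x_2)=(1,1): 1·1+2·1=3≤6, 5·1+5·1=10≤13, objective 14.
(x_1,x_2)=(1,0): 1·1+2·0=1≤6, 5·1+5·0=5≤13, objective 9.
The best lattice point is (2,0), giving 18.

18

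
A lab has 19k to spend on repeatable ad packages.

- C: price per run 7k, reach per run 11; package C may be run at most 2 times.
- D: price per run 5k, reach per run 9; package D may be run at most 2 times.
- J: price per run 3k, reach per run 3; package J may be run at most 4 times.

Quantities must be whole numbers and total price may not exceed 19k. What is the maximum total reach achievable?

1×C and 2×D: price 17 ≤ 19, reach 1·11 + 2·9 = 29.
2×C and 1×D: price 19 ≤ 19, reach 2·11 + 1·9 = 31.
Best is 31.

31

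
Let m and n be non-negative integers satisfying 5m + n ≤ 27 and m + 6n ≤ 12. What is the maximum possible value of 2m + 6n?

16

(m,n)=(5,1): 5·5+1·1=26≤27, 1·5+6·1=11≤12, objective 16.
(m,n)=(4,1): 5·4+1·1=21≤27, 1·4+6·1=10≤12, objective 14.
No feasible integer point exceeds 16.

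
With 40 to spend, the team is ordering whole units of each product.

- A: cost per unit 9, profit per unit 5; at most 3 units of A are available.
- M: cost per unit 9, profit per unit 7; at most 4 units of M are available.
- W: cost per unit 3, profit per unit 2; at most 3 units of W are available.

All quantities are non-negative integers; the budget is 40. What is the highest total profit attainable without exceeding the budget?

This is a bounded integer knapsack.
M has the best ratio (7/9); taking only M gives at most 4×7 = 28 (stopped by the cost limit).
Mixing does better — 4×M and 1×W: cost 39 ≤ 40, profit 4·7 + 1·2 = 30.

30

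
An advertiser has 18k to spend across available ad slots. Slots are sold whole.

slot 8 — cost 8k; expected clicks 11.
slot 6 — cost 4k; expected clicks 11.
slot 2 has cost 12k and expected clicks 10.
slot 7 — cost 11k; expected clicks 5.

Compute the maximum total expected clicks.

This is a 0-1 knapsack instance.
Take slot 8 and slot 6: cost 8 + 4 = 12 ≤ 18, expected clicks 11 + 11 = 22.
No other feasible combination does better.

22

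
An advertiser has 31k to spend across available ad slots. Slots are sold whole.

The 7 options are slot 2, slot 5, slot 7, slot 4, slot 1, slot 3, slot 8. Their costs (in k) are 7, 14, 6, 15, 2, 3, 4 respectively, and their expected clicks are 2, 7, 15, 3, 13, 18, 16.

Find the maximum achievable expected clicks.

Allowing fractional choices, the relaxed optimum would be about 69.6, but ad slots are indivisible.
slot 5 + slot 7 + slot 1 + slot 3 + slot 8: cost 14 + 6 + 2 + 3 + 4 = 29 ≤ 31, expected clicks 7 + 15 + 13 + 18 + 16 = 69.
slot 7 + slot 4 + slot 1 + slot 3 + slot 8: cost 6 + 15 + 2 + 3 + 4 = 30 ≤ 31, expected clicks 15 + 3 + 13 + 18 + 16 = 65.
slot 2 + slot 7 + slot 1 + slot 3 + slot 8: cost 7 + 6 + 2 + 3 + 4 = 22 ≤ 31, expected clicks 2 + 15 + 13 + 18 + 16 = 64.
Best is slot 5, slot 7, slot 1, slot 3, and slot 8 with total expected clicks 69.

69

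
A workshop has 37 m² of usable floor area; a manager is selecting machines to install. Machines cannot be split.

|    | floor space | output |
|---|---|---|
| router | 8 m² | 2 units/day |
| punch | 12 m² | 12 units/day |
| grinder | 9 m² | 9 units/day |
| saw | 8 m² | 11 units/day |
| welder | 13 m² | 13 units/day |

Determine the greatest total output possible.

Allowing fractional choices, the relaxed optimum would be about 40.0, but machines are indivisible.
punch + saw + welder: floor space 12 + 8 + 13 = 33 ≤ 37, output 12 + 11 + 13 = 36.
punch + grinder + welder: floor space 12 + 9 + 13 = 34 ≤ 37, output 12 + 9 + 13 = 34.
router + punch + grinder + saw: floor space 8 + 12 + 9 + 8 = 37 ≤ 37, output 2 + 12 + 9 + 11 = 34.
Best is punch, saw, and welder with total output 36.

36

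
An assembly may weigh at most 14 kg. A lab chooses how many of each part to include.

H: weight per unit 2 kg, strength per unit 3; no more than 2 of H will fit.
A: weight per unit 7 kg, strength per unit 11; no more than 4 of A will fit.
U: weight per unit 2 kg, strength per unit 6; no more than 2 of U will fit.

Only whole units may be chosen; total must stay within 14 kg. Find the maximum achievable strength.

26

U has the best ratio (6/2); taking only U gives at most 2×6 = 12 (stopped by the supply cap of 2).
Mixing does better — 1×H, 1×A, and 2×U: weight 13 ≤ 14, strength 1·3 + 1·11 + 2·6 = 26.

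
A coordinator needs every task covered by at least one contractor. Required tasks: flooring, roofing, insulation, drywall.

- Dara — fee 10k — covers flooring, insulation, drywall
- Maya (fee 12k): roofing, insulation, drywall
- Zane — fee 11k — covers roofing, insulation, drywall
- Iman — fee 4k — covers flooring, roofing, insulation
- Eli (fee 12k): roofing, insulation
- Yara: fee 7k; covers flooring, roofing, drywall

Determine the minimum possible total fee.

11

Choose Iman and Yara: together they cover flooring, roofing, insulation, drywall — every task.
Total fee: 4 + 7 = 11.
No cover costs less than 11.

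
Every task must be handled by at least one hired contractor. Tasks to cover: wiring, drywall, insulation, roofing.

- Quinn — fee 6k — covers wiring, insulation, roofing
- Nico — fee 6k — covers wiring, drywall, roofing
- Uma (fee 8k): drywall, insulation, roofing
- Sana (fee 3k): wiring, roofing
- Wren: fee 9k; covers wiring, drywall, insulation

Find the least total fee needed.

11

This is a weighted set-cover instance.
Choose Uma and Sana: together they cover wiring, drywall, insulation, roofing — every task.
Total fee: 8 + 3 = 11.
No cover costs less than 11.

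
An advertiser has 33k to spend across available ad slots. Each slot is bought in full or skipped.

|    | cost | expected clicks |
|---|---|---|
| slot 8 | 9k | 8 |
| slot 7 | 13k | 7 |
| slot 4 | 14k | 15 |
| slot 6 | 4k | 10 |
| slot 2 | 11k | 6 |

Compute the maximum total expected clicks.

33

This is a 0-1 knapsack instance.
Take slot 8, slot 4, and slot 6: cost 9 + 14 + 4 = 27 ≤ 33, expected clicks 8 + 15 + 10 = 33.
No other feasible combination does better.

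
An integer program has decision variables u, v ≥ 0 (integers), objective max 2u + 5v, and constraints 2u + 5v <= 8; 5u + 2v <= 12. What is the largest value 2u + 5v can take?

7

The continuous relaxation peaks at (0, 1.6) with value 8.00; rounding to a feasible lattice point costs some objective.
(u,v)=(1,1): 2·1+5·1=7≤8, 5·1+2·1=7≤12, objective 7.
(u,v)=(0,1): 2·0+5·1=5≤8, 5·0+2·1=2≤12, objective 5.
(u,v)=(2,0): 2·2+5·0=4≤8, 5·2+2·0=10≤12, objective 4.
(u,v)=(1,0): 2·1+5·0=2≤8, 5·1+2·0=5≤12, objective 2.
The best lattice point is (1,1), giving 7.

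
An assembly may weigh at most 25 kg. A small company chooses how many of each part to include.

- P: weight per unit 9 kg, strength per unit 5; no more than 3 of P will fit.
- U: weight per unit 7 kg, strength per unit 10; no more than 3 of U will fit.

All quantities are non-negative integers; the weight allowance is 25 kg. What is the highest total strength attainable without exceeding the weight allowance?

30

3×U: weight 21 ≤ 25, strength 3·10 = 30.
1×P and 2×U: weight 23 ≤ 25, strength 1·5 + 2·10 = 25.
Best is 30.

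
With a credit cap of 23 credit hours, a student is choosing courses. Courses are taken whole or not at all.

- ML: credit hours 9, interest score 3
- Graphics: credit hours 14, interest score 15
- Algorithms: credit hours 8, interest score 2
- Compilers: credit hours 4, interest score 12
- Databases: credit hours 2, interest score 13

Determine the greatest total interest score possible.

40

Allowing fractional choices, the relaxed optimum would be about 41.0, but courses are indivisible.
ML + Algorithms + Compilers + Databases: credit hours 9 + 8 + 4 + 2 = 23 ≤ 23, interest score 3 + 2 + 12 + 13 = 30.
ML + Compilers + Databases: credit hours 9 + 4 + 2 = 15 ≤ 23, interest score 3 + 12 + 13 = 28.
Graphics + Compilers + Databases: credit hours 14 + 4 + 2 = 20 ≤ 23, interest score 15 + 12 + 13 = 40.
Best is Graphics, Compilers, and Databases with total interest score 40.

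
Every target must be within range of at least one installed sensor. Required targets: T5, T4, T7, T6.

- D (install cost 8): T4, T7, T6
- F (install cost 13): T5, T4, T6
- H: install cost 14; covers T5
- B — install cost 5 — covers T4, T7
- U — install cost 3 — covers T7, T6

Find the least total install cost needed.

This is a weighted set-cover instance.
The greedy cost-per-new-target heuristic would pick U, B, and F for 21, but a cheaper cover exists.
Choose F and U: together they cover T5, T4, T7, T6 — every target.
Total install cost: 13 + 3 = 16.
No cover costs less than 16.

16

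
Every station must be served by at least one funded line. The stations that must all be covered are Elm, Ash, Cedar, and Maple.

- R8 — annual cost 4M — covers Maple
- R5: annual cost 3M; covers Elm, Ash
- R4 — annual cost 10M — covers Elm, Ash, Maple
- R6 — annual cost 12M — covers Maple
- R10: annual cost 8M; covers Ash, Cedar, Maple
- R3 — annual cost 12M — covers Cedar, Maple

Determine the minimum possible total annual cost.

This is a weighted set-cover instance.
The greedy cost-per-new-station heuristic would pick R5, R8, and R10 for 15, but a cheaper cover exists.
Choose R5 and R10: together they cover Elm, Ash, Cedar, Maple — every station.
Total annual cost: 3 + 8 = 11.
No cover costs less than 11.

11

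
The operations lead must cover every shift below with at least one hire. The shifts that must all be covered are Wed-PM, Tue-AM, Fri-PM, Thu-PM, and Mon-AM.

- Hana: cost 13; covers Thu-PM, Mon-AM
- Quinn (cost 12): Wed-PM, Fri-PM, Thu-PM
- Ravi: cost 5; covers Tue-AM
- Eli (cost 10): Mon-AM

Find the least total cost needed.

This is an integer covering problem.
Choose Quinn, Ravi, and Eli: together they cover Wed-PM, Tue-AM, Fri-PM, Thu-PM, Mon-AM — every shift.
Total cost: 12 + 5 + 10 = 27.
No cover costs less than 27.

27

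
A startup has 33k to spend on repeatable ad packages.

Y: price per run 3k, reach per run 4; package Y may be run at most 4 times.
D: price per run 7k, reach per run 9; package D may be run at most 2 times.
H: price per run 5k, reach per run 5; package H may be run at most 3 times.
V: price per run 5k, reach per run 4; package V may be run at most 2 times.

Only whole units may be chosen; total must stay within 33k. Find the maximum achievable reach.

Y has the best ratio (4/3); taking only Y gives at most 4×4 = 16 (stopped by the supply cap of 4).
Mixing does better — 3×Y, 2×D, and 2×H: price 33 ≤ 33, reach 3·4 + 2·9 + 2·5 = 40.

40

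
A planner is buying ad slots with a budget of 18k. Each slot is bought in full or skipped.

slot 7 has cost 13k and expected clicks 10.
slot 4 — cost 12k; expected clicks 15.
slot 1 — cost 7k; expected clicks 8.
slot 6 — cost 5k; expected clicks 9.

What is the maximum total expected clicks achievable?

24

This is an integer program with binary decision variables.
Allowing fractional choices, the relaxed optimum would be about 25.1, but ad slots are indivisible.
slot 1 + slot 6: cost 7 + 5 = 12 ≤ 18, expected clicks 8 + 9 = 17.
slot 4 + slot 6: cost 12 + 5 = 17 ≤ 18, expected clicks 15 + 9 = 24.
slot 7 + slot 6: cost 13 + 5 = 18 ≤ 18, expected clicks 10 + 9 = 19.
Best is slot 4 and slot 6 with total expected clicks 24.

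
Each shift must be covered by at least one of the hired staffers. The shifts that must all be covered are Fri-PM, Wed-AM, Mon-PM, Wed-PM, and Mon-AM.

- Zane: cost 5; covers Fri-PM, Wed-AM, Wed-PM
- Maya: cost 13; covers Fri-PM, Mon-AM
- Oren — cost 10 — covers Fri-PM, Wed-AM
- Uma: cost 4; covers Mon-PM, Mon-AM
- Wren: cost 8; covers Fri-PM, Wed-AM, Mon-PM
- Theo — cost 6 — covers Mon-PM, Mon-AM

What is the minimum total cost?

9

This is a weighted set-cover instance.
Choose Zane and Uma: together they cover Fri-PM, Wed-AM, Mon-PM, Wed-PM, Mon-AM — every shift.
Total cost: 5 + 4 = 9.
No cover costs less than 9.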